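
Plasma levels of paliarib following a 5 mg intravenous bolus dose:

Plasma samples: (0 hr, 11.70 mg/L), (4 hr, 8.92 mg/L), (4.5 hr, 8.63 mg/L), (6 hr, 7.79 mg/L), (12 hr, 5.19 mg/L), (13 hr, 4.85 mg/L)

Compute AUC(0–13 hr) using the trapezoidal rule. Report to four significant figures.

Trapezoidal AUC_0→13:
  [0→4]: (11.70+8.92)/2 × 4 = 41.24
  [4→4.5]: (8.92+8.63)/2 × 0.5 = 4.3875
  [4.5→6]: (8.63+7.79)/2 × 1.5 = 12.315
  [6→12]: (7.79+5.19)/2 × 6 = 38.94
  [12→13]: (5.19+4.85)/2 × 1 = 5.02
  Sum = 101.9025 mg/L·hr

AUC = 101.9 mg/L·hr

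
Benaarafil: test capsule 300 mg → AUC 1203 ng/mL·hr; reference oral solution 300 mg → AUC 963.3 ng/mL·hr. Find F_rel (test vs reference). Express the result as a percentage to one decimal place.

F_rel = 124.9%

F_rel = (AUC_test/D_test) / (AUC_ref/D_ref)
      = (1203/300) / (963.3/300)
      = 4.01 / 3.211 = 1.2488 = 124.88%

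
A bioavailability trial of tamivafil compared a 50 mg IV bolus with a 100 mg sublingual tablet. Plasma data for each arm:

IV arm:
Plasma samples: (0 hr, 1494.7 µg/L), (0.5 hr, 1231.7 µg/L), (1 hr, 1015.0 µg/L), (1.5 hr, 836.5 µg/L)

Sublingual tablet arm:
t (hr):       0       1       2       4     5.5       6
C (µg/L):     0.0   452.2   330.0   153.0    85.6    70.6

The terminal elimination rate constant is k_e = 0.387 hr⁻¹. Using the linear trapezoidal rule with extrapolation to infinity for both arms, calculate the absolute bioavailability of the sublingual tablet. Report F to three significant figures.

F = 0.194

Trapezoidal AUC_0→1.5 (IV):
  [0→0.5]: (1494.7+1231.7)/2 × 0.5 = 681.6
  [0.5→1]: (1231.7+1015.0)/2 × 0.5 = 561.675
  [1→1.5]: (1015.0+836.5)/2 × 0.5 = 462.875
  Sum = 1706.15 µg/L·hr
IV tail: 836.5/0.387 = 2161.499; AUC_iv,0→∞ = 1706.15 + 2161.499 = 3867.649 µg/L·hr
Trapezoidal AUC_0→6 (sublingual tablet):
  [0→1]: (0.0+452.2)/2 × 1 = 226.1
  [1→2]: (452.2+330.0)/2 × 1 = 391.1
  [2→4]: (330.0+153.0)/2 × 2 = 483.0
  [4→5.5]: (153.0+85.6)/2 × 1.5 = 178.95
  [5.5→6]: (85.6+70.6)/2 × 0.5 = 39.05
  Sum = 1318.2 µg/L·hr
sublingual tablet tail: 70.6/0.387 = 182.429; AUC_ev,0→∞ = 1318.2 + 182.429 = 1500.629 µg/L·hr
F = (AUC_ev/D_ev)/(AUC_iv/D_iv) = (1500.629/100)/(3867.649/50) = 15.00629/77.35298 = 0.1940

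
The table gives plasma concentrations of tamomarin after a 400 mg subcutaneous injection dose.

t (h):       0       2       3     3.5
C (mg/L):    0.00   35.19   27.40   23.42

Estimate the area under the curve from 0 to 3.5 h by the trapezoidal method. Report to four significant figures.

AUC = 79.19 mg/L·h

Trapezoidal AUC_0→3.5:
  [0→2]: (0.00+35.19)/2 × 2 = 35.19
  [2→3]: (35.19+27.40)/2 × 1 = 31.295
  [3→3.5]: (27.40+23.42)/2 × 0.5 = 12.705
  Sum = 79.19 mg/L·h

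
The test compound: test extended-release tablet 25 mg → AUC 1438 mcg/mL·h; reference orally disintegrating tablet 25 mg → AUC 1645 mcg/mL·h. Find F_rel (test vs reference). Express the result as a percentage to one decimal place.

F_rel = 87.4%

F_rel = (AUC_test/D_test) / (AUC_ref/D_ref)
      = (1438/25) / (1645/25)
      = 57.52 / 65.8 = 0.8742 = 87.42%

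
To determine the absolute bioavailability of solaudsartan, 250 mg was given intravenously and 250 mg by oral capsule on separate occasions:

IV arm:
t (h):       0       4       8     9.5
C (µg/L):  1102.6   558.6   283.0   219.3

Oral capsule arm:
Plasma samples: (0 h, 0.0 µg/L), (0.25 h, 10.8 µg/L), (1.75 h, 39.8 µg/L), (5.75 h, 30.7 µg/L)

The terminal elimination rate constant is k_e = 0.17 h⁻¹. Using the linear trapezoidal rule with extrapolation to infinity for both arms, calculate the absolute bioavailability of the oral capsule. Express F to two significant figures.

F = 0.054

Trapezoidal AUC_0→9.5 (IV):
  [0→4]: (1102.6+558.6)/2 × 4 = 3322.4
  [4→8]: (558.6+283.0)/2 × 4 = 1683.2
  [8→9.5]: (283.0+219.3)/2 × 1.5 = 376.725
  Sum = 5382.325 µg/L·h
IV tail: 219.3/0.17 = 1290.000; AUC_iv,0→∞ = 5382.325 + 1290.000 = 6672.325 µg/L·h
Trapezoidal AUC_0→5.75 (oral capsule):
  [0→0.25]: (0.0+10.8)/2 × 0.25 = 1.35
  [0.25→1.75]: (10.8+39.8)/2 × 1.5 = 37.95
  [1.75→5.75]: (39.8+30.7)/2 × 4 = 141.0
  Sum = 180.3 µg/L·h
oral capsule tail: 30.7/0.17 = 180.588; AUC_ev,0→∞ = 180.3 + 180.588 = 360.888 µg/L·h
F = (AUC_ev/D_ev)/(AUC_iv/D_iv) = (360.888/250)/(6672.325/250) = 1.443552/26.6893 = 0.0541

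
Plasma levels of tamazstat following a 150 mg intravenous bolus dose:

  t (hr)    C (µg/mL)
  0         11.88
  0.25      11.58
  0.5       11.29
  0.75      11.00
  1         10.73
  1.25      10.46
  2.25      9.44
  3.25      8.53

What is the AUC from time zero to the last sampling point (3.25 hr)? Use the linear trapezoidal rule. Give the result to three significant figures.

Trapezoidal AUC_0→3.25:
  [0→0.25]: (11.88+11.58)/2 × 0.25 = 2.9325
  [0.25→0.5]: (11.58+11.29)/2 × 0.25 = 2.85875
  [0.5→0.75]: (11.29+11.00)/2 × 0.25 = 2.78625
  [0.75→1]: (11.00+10.73)/2 × 0.25 = 2.71625
  [1→1.25]: (10.73+10.46)/2 × 0.25 = 2.64875
  [1.25→2.25]: (10.46+9.44)/2 × 1 = 9.95
  [2.25→3.25]: (9.44+8.53)/2 × 1 = 8.985
  Sum = 32.8775 µg/mL·hr

AUC = 32.9 µg/mL·hr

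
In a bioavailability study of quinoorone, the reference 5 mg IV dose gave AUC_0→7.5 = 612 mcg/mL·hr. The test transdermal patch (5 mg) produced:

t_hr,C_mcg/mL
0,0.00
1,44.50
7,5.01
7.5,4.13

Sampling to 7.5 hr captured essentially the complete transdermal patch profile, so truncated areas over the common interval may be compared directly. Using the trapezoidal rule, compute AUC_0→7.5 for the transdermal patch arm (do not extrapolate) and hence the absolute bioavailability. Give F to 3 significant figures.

Trapezoidal AUC_0→7.5 (transdermal patch):
  [0→1]: (0.00+44.50)/2 × 1 = 22.25
  [1→7]: (44.50+5.01)/2 × 6 = 148.53
  [7→7.5]: (5.01+4.13)/2 × 0.5 = 2.285
  Sum = 173.065 mcg/mL·hr
F = (AUC_ev/D_ev)/(AUC_iv/D_iv) = (173.065/5)/(612/5) = 34.613/122.4 = 0.2828

F = 0.283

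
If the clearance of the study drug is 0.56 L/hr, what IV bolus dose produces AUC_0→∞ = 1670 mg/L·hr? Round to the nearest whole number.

Dose = 935 mg

Dose_iv = CL × AUC_0→∞
     = 0.56 × 1670 = 935.2 mg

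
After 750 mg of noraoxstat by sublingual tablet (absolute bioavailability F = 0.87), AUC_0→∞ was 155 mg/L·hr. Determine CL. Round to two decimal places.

CL = 4.21 L/hr

CL = F × Dose / AUC_0→∞
   = 0.87 × 750 / 155 = 4.20968 L/hr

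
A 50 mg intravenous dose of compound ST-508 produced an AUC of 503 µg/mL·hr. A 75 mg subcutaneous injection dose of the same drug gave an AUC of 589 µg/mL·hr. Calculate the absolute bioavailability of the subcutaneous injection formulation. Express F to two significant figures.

F = 0.78

F = (AUC_ev / D_ev) / (AUC_iv / D_iv)
  = (589/75) / (503/50)
  = 7.85333 / 10.06 = 0.7806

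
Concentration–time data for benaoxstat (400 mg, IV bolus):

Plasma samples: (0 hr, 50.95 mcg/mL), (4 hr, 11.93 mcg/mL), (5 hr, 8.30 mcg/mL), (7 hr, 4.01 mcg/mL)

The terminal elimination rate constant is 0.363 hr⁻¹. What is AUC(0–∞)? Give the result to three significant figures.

AUC = 159 mcg/mL·hr

Trapezoidal AUC_0→7:
  [0→4]: (50.95+11.93)/2 × 4 = 125.76
  [4→5]: (11.93+8.30)/2 × 1 = 10.115
  [5→7]: (8.30+4.01)/2 × 2 = 12.31
  Sum = 148.185 mcg/mL·hr
Extrapolated tail: C_last / k_e = 4.01 / 0.363 = 11.047
AUC_0→∞ = 148.185 + 11.047 = 159.232 mcg/mL·hr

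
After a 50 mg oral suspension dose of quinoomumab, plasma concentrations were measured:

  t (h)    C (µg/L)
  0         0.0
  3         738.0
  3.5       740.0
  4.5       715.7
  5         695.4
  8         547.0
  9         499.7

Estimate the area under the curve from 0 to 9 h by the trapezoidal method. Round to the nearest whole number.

AUC = 4944 µg/L·h

Trapezoidal AUC_0→9:
  [0→3]: (0.0+738.0)/2 × 3 = 1107.0
  [3→3.5]: (738.0+740.0)/2 × 0.5 = 369.5
  [3.5→4.5]: (740.0+715.7)/2 × 1 = 727.85
  [4.5→5]: (715.7+695.4)/2 × 0.5 = 352.775
  [5→8]: (695.4+547.0)/2 × 3 = 1863.6
  [8→9]: (547.0+499.7)/2 × 1 = 523.35
  Sum = 4944.075 µg/L·h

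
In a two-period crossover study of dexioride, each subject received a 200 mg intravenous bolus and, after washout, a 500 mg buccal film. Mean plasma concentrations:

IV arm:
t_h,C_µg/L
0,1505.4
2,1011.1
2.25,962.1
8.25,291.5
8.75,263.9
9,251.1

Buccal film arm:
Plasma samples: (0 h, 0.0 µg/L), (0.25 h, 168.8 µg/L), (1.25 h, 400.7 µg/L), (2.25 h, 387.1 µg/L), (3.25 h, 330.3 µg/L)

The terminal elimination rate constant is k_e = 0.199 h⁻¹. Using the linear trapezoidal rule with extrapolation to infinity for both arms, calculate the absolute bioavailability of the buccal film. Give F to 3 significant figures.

F = 0.136

Trapezoidal AUC_0→9 (IV):
  [0→2]: (1505.4+1011.1)/2 × 2 = 2516.5
  [2→2.25]: (1011.1+962.1)/2 × 0.25 = 246.65
  [2.25→8.25]: (962.1+291.5)/2 × 6 = 3760.8
  [8.25→8.75]: (291.5+263.9)/2 × 0.5 = 138.85
  [8.75→9]: (263.9+251.1)/2 × 0.25 = 64.375
  Sum = 6727.175 µg/L·h
IV tail: 251.1/0.199 = 1261.809; AUC_iv,0→∞ = 6727.175 + 1261.809 = 7988.984 µg/L·h
Trapezoidal AUC_0→3.25 (buccal film):
  [0→0.25]: (0.0+168.8)/2 × 0.25 = 21.1
  [0.25→1.25]: (168.8+400.7)/2 × 1 = 284.75
  [1.25→2.25]: (400.7+387.1)/2 × 1 = 393.9
  [2.25→3.25]: (387.1+330.3)/2 × 1 = 358.7
  Sum = 1058.45 µg/L·h
buccal film tail: 330.3/0.199 = 1659.799; AUC_ev,0→∞ = 1058.45 + 1659.799 = 2718.249 µg/L·h
F = (AUC_ev/D_ev)/(AUC_iv/D_iv) = (2718.249/500)/(7988.984/200) = 5.436498/39.94492 = 0.1361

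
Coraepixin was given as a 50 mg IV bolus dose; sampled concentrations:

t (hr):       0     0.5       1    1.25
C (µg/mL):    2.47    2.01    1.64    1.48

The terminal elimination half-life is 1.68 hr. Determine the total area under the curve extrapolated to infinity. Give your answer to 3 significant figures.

Trapezoidal AUC_0→1.25:
  [0→0.5]: (2.47+2.01)/2 × 0.5 = 1.12
  [0.5→1]: (2.01+1.64)/2 × 0.5 = 0.9125
  [1→1.25]: (1.64+1.48)/2 × 0.25 = 0.39
  Sum = 2.4225 µg/mL·hr
k_e = ln2 / t½ = 0.693147 / 1.68 = 0.4126 hr^-1
Extrapolated tail: C_last / k_e = 1.48 / 0.4126 = 3.587
AUC_0→∞ = 2.4225 + 3.587 = 6.0095 µg/mL·hr

AUC = 6.01 µg/mL·hr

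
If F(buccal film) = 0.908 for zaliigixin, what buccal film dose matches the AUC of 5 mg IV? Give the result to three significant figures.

D_buccal = 5.51 mg

For equal systemic exposure: F × D_ev = D_iv
D_ev = D_iv / F = 5 / 0.908 = 5.50661 mg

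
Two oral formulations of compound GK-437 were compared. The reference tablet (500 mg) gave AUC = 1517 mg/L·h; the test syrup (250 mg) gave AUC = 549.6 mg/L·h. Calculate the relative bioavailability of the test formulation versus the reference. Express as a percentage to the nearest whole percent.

F_rel = 72%

F_rel = (AUC_test/D_test) / (AUC_ref/D_ref)
      = (549.6/250) / (1517/500)
      = 2.1984 / 3.034 = 0.7246 = 72.46%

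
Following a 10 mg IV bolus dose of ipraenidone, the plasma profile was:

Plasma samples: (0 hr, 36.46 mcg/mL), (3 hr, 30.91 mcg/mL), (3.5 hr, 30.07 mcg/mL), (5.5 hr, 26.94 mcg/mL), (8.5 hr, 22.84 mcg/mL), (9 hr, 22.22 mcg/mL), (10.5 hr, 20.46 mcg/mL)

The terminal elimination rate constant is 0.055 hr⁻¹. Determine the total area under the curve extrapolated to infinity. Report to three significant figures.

Trapezoidal AUC_0→10.5:
  [0→3]: (36.46+30.91)/2 × 3 = 101.055
  [3→3.5]: (30.91+30.07)/2 × 0.5 = 15.245
  [3.5→5.5]: (30.07+26.94)/2 × 2 = 57.01
  [5.5→8.5]: (26.94+22.84)/2 × 3 = 74.67
  [8.5→9]: (22.84+22.22)/2 × 0.5 = 11.265
  [9→10.5]: (22.22+20.46)/2 × 1.5 = 32.01
  Sum = 291.255 mcg/mL·hr
Extrapolated tail: C_last / k_e = 20.46 / 0.055 = 372.000
AUC_0→∞ = 291.255 + 372.000 = 663.255 mcg/mL·hr

AUC = 663 mcg/mL·hr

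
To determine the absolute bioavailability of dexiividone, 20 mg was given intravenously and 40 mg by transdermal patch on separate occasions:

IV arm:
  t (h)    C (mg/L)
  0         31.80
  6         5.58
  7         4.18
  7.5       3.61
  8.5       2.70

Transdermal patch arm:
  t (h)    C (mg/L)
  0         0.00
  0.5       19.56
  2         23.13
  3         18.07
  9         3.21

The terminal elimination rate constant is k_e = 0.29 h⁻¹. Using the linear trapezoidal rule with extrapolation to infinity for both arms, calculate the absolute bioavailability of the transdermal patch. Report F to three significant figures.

F = 0.504

Trapezoidal AUC_0→8.5 (IV):
  [0→6]: (31.80+5.58)/2 × 6 = 112.14
  [6→7]: (5.58+4.18)/2 × 1 = 4.88
  [7→7.5]: (4.18+3.61)/2 × 0.5 = 1.9475
  [7.5→8.5]: (3.61+2.70)/2 × 1 = 3.155
  Sum = 122.1225 mg/L·h
IV tail: 2.70/0.29 = 9.310; AUC_iv,0→∞ = 122.1225 + 9.310 = 131.4325 mg/L·h
Trapezoidal AUC_0→9 (transdermal patch):
  [0→0.5]: (0.00+19.56)/2 × 0.5 = 4.89
  [0.5→2]: (19.56+23.13)/2 × 1.5 = 32.0175
  [2→3]: (23.13+18.07)/2 × 1 = 20.6
  [3→9]: (18.07+3.21)/2 × 6 = 63.84
  Sum = 121.3475 mg/L·h
transdermal patch tail: 3.21/0.29 = 11.069; AUC_ev,0→∞ = 121.3475 + 11.069 = 132.4165 mg/L·h
F = (AUC_ev/D_ev)/(AUC_iv/D_iv) = (132.4165/40)/(131.4325/20) = 3.3104125/6.571625 = 0.5037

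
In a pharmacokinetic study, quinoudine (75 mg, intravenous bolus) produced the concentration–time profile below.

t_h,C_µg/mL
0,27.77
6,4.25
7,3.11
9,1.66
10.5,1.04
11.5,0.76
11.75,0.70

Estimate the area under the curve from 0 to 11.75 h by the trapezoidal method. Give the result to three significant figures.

AUC = 108 µg/mL·h

Trapezoidal AUC_0→11.75:
  [0→6]: (27.77+4.25)/2 × 6 = 96.06
  [6→7]: (4.25+3.11)/2 × 1 = 3.68
  [7→9]: (3.11+1.66)/2 × 2 = 4.77
  [9→10.5]: (1.66+1.04)/2 × 1.5 = 2.025
  [10.5→11.5]: (1.04+0.76)/2 × 1 = 0.9
  [11.5→11.75]: (0.76+0.70)/2 × 0.25 = 0.1825
  Sum = 107.6175 µg/mL·h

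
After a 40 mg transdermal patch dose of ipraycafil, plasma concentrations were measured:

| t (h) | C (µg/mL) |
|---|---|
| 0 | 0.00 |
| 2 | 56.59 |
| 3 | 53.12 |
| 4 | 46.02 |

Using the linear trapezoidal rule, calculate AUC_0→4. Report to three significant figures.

AUC = 161 µg/mL·h

Trapezoidal AUC_0→4:
  [0→2]: (0.00+56.59)/2 × 2 = 56.59
  [2→3]: (56.59+53.12)/2 × 1 = 54.855
  [3→4]: (53.12+46.02)/2 × 1 = 49.57
  Sum = 161.015 µg/mL·h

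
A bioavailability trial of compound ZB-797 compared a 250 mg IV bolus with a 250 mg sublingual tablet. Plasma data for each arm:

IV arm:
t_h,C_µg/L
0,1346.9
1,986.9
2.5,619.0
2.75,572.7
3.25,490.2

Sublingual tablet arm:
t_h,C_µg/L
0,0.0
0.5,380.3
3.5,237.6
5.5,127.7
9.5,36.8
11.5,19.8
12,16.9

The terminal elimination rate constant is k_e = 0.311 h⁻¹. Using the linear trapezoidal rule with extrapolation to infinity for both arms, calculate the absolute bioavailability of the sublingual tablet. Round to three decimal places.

F = 0.421

Trapezoidal AUC_0→3.25 (IV):
  [0→1]: (1346.9+986.9)/2 × 1 = 1166.9
  [1→2.5]: (986.9+619.0)/2 × 1.5 = 1204.425
  [2.5→2.75]: (619.0+572.7)/2 × 0.25 = 148.9625
  [2.75→3.25]: (572.7+490.2)/2 × 0.5 = 265.725
  Sum = 2786.0125 µg/L·h
IV tail: 490.2/0.311 = 1576.206; AUC_iv,0→∞ = 2786.0125 + 1576.206 = 4362.2185 µg/L·h
Trapezoidal AUC_0→12 (sublingual tablet):
  [0→0.5]: (0.0+380.3)/2 × 0.5 = 95.075
  [0.5→3.5]: (380.3+237.6)/2 × 3 = 926.85
  [3.5→5.5]: (237.6+127.7)/2 × 2 = 365.3
  [5.5→9.5]: (127.7+36.8)/2 × 4 = 329.0
  [9.5→11.5]: (36.8+19.8)/2 × 2 = 56.6
  [11.5→12]: (19.8+16.9)/2 × 0.5 = 9.175
  Sum = 1782.0 µg/L·h
sublingual tablet tail: 16.9/0.311 = 54.341; AUC_ev,0→∞ = 1782.0 + 54.341 = 1836.341 µg/L·h
F = (AUC_ev/D_ev)/(AUC_iv/D_iv) = (1836.341/250)/(4362.2185/250) = 7.345364/17.448874 = 0.4210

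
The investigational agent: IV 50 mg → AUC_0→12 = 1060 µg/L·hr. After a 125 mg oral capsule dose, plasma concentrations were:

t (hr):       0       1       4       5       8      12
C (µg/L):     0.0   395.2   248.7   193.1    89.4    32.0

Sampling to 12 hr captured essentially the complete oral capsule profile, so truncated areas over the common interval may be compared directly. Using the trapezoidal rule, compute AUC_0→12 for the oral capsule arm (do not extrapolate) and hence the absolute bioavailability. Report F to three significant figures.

F = 0.774

Trapezoidal AUC_0→12 (oral capsule):
  [0→1]: (0.0+395.2)/2 × 1 = 197.6
  [1→4]: (395.2+248.7)/2 × 3 = 965.85
  [4→5]: (248.7+193.1)/2 × 1 = 220.9
  [5→8]: (193.1+89.4)/2 × 3 = 423.75
  [8→12]: (89.4+32.0)/2 × 4 = 242.8
  Sum = 2050.9 µg/L·hr
F = (AUC_ev/D_ev)/(AUC_iv/D_iv) = (2050.9/125)/(1060/50) = 16.4072/21.2 = 0.7739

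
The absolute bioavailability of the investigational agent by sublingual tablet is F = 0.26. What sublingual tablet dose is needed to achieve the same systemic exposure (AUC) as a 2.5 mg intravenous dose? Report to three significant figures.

D_sublingual = 9.62 mg

For equal systemic exposure: F × D_ev = D_iv
D_ev = D_iv / F = 2.5 / 0.26 = 9.61538 mg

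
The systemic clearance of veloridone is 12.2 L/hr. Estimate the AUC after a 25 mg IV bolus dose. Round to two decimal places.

AUC = 2.05 mg/L·hr

AUC_0→∞ = Dose_iv / CL
        = 25 / 12.2 = 2.04918 mg/L·hr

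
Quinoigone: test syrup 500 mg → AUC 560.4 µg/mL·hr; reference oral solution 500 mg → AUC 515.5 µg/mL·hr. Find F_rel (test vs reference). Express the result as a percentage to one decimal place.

F_rel = 108.7%

F_rel = (AUC_test/D_test) / (AUC_ref/D_ref)
      = (560.4/500) / (515.5/500)
      = 1.1208 / 1.031 = 1.0871 = 108.71%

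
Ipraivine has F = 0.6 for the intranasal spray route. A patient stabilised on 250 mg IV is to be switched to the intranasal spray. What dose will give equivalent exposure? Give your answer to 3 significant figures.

D_intranasal = 417 mg

For equal systemic exposure: F × D_ev = D_iv
D_ev = D_iv / F = 250 / 0.6 = 416.667 mg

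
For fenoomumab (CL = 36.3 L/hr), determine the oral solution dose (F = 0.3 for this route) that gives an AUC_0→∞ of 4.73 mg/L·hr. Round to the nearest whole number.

Dose = CL × AUC_0→∞ / F
     = 36.3 × 4.73 / 0.3 = 572.33 mg

Dose = 572 mg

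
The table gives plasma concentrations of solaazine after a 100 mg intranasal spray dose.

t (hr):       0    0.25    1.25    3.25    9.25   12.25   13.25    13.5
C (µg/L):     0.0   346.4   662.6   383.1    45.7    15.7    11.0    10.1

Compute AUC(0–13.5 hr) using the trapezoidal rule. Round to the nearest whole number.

Trapezoidal AUC_0→13.5:
  [0→0.25]: (0.0+346.4)/2 × 0.25 = 43.3
  [0.25→1.25]: (346.4+662.6)/2 × 1 = 504.5
  [1.25→3.25]: (662.6+383.1)/2 × 2 = 1045.7
  [3.25→9.25]: (383.1+45.7)/2 × 6 = 1286.4
  [9.25→12.25]: (45.7+15.7)/2 × 3 = 92.1
  [12.25→13.25]: (15.7+11.0)/2 × 1 = 13.35
  [13.25→13.5]: (11.0+10.1)/2 × 0.25 = 2.6375
  Sum = 2987.9875 µg/L·hr

AUC = 2988 µg/L·hr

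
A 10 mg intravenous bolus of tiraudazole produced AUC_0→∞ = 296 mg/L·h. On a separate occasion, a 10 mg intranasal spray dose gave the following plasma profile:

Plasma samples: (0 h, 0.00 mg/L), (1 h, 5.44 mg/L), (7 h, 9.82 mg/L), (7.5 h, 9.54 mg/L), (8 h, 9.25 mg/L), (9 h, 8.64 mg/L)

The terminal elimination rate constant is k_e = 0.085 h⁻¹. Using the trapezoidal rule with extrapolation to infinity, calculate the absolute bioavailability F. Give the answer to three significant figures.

Trapezoidal AUC_0→9 (intranasal spray):
  [0→1]: (0.00+5.44)/2 × 1 = 2.72
  [1→7]: (5.44+9.82)/2 × 6 = 45.78
  [7→7.5]: (9.82+9.54)/2 × 0.5 = 4.84
  [7.5→8]: (9.54+9.25)/2 × 0.5 = 4.6975
  [8→9]: (9.25+8.64)/2 × 1 = 8.945
  Sum = 66.9825 mg/L·h
Tail: C_last/k_e = 8.64/0.085 = 101.647
AUC_0→∞ (intranasal spray) = 66.9825 + 101.647 = 168.6295 mg/L·h
F = (AUC_ev/D_ev)/(AUC_iv/D_iv) = (168.6295/10)/(296/10) = 16.86295/29.6 = 0.5697

F = 0.570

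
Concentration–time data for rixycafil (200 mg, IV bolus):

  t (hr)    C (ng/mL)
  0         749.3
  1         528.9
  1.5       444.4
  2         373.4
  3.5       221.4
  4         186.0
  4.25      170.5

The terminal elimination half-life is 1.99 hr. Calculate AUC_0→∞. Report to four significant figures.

Trapezoidal AUC_0→4.25:
  [0→1]: (749.3+528.9)/2 × 1 = 639.1
  [1→1.5]: (528.9+444.4)/2 × 0.5 = 243.325
  [1.5→2]: (444.4+373.4)/2 × 0.5 = 204.45
  [2→3.5]: (373.4+221.4)/2 × 1.5 = 446.1
  [3.5→4]: (221.4+186.0)/2 × 0.5 = 101.85
  [4→4.25]: (186.0+170.5)/2 × 0.25 = 44.5625
  Sum = 1679.3875 ng/mL·hr
k_e = ln2 / t½ = 0.693147 / 1.99 = 0.3483 hr^-1
Extrapolated tail: C_last / k_e = 170.5 / 0.3483 = 489.521
AUC_0→∞ = 1679.3875 + 489.521 = 2168.9085 ng/mL·hr

AUC = 2169 ng/mL·hr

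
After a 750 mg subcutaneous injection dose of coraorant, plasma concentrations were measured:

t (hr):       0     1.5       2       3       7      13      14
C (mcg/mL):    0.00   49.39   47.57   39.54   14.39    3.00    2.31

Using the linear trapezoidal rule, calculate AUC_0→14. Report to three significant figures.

AUC = 268 mcg/mL·hr

Trapezoidal AUC_0→14:
  [0→1.5]: (0.00+49.39)/2 × 1.5 = 37.0425
  [1.5→2]: (49.39+47.57)/2 × 0.5 = 24.24
  [2→3]: (47.57+39.54)/2 × 1 = 43.555
  [3→7]: (39.54+14.39)/2 × 4 = 107.86
  [7→13]: (14.39+3.00)/2 × 6 = 52.17
  [13→14]: (3.00+2.31)/2 × 1 = 2.655
  Sum = 267.5225 mcg/mL·hr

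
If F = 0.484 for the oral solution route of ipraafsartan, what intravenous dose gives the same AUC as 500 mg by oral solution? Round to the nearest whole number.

Systemic exposure from an extravascular dose = F × D_ev, so the equivalent IV dose is F × D_ev.
D_iv = F × D_ev = 0.484 × 500 = 242 mg

D_iv = 242 mg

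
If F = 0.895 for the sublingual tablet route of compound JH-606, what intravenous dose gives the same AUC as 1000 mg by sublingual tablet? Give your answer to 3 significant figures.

D_iv = 895 mg

Systemic exposure from an extravascular dose = F × D_ev, so the equivalent IV dose is F × D_ev.
D_iv = F × D_ev = 0.895 × 1000 = 895 mg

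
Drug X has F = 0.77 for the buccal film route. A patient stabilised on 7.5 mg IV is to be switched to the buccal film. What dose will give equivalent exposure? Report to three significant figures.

For equal systemic exposure: F × D_ev = D_iv
D_ev = D_iv / F = 7.5 / 0.77 = 9.74026 mg

D_buccal = 9.74 mg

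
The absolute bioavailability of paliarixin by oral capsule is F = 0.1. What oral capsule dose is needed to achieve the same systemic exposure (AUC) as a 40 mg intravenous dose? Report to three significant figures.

D_oral = 400 mg

For equal systemic exposure: F × D_ev = D_iv
D_ev = D_iv / F = 40 / 0.1 = 400 mg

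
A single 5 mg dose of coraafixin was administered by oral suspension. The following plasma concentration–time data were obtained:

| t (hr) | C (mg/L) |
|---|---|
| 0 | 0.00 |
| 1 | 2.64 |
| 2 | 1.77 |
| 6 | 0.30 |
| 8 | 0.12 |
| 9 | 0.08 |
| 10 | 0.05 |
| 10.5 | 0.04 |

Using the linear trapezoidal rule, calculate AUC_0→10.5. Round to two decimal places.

Trapezoidal AUC_0→10.5:
  [0→1]: (0.00+2.64)/2 × 1 = 1.32
  [1→2]: (2.64+1.77)/2 × 1 = 2.205
  [2→6]: (1.77+0.30)/2 × 4 = 4.14
  [6→8]: (0.30+0.12)/2 × 2 = 0.42
  [8→9]: (0.12+0.08)/2 × 1 = 0.1
  [9→10]: (0.08+0.05)/2 × 1 = 0.065
  [10→10.5]: (0.05+0.04)/2 × 0.5 = 0.0225
  Sum = 8.2725 mg/L·hr

AUC = 8.27 mg/L·hr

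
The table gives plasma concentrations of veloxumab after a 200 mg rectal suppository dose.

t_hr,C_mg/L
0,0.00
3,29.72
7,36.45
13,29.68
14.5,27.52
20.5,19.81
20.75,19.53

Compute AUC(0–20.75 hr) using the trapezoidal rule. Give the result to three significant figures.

AUC = 565 mg/L·hr

Trapezoidal AUC_0→20.75:
  [0→3]: (0.00+29.72)/2 × 3 = 44.58
  [3→7]: (29.72+36.45)/2 × 4 = 132.34
  [7→13]: (36.45+29.68)/2 × 6 = 198.39
  [13→14.5]: (29.68+27.52)/2 × 1.5 = 42.9
  [14.5→20.5]: (27.52+19.81)/2 × 6 = 141.99
  [20.5→20.75]: (19.81+19.53)/2 × 0.25 = 4.9175
  Sum = 565.1175 mg/L·hr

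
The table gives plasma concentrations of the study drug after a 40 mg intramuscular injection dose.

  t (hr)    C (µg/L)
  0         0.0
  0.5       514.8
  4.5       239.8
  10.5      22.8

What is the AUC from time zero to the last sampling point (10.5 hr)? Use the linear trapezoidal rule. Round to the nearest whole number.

AUC = 2426 µg/L·hr

Trapezoidal AUC_0→10.5:
  [0→0.5]: (0.0+514.8)/2 × 0.5 = 128.7
  [0.5→4.5]: (514.8+239.8)/2 × 4 = 1509.2
  [4.5→10.5]: (239.8+22.8)/2 × 6 = 787.8
  Sum = 2425.7 µg/L·hr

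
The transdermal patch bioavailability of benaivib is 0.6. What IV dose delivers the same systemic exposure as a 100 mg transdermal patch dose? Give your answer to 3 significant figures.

D_iv = 60.0 mg

Systemic exposure from an extravascular dose = F × D_ev, so the equivalent IV dose is F × D_ev.
D_iv = F × D_ev = 0.6 × 100 = 60 mg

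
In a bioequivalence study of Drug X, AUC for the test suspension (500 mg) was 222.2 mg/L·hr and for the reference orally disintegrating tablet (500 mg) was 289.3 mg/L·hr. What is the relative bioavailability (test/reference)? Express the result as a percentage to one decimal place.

F_rel = 76.8%

F_rel = (AUC_test/D_test) / (AUC_ref/D_ref)
      = (222.2/500) / (289.3/500)
      = 0.4444 / 0.5786 = 0.7681 = 76.81%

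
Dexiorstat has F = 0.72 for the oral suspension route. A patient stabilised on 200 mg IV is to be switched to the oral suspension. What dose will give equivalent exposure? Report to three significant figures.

D_oral = 278 mg

For equal systemic exposure: F × D_ev = D_iv
D_ev = D_iv / F = 200 / 0.72 = 277.778 mg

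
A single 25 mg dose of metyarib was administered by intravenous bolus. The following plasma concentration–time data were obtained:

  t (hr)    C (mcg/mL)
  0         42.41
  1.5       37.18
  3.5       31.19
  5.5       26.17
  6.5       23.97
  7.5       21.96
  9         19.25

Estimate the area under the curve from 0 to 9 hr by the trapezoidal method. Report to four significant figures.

AUC = 264.4 mcg/mL·hr

Trapezoidal AUC_0→9:
  [0→1.5]: (42.41+37.18)/2 × 1.5 = 59.6925
  [1.5→3.5]: (37.18+31.19)/2 × 2 = 68.37
  [3.5→5.5]: (31.19+26.17)/2 × 2 = 57.36
  [5.5→6.5]: (26.17+23.97)/2 × 1 = 25.07
  [6.5→7.5]: (23.97+21.96)/2 × 1 = 22.965
  [7.5→9]: (21.96+19.25)/2 × 1.5 = 30.9075
  Sum = 264.365 mcg/mL·hr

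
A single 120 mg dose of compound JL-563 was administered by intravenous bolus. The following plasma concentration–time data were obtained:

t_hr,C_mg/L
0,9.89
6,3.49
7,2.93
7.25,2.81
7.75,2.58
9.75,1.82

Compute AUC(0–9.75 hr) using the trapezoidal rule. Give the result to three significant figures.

Trapezoidal AUC_0→9.75:
  [0→6]: (9.89+3.49)/2 × 6 = 40.14
  [6→7]: (3.49+2.93)/2 × 1 = 3.21
  [7→7.25]: (2.93+2.81)/2 × 0.25 = 0.7175
  [7.25→7.75]: (2.81+2.58)/2 × 0.5 = 1.3475
  [7.75→9.75]: (2.58+1.82)/2 × 2 = 4.4
  Sum = 49.815 mg/L·hr

AUC = 49.8 mg/L·hr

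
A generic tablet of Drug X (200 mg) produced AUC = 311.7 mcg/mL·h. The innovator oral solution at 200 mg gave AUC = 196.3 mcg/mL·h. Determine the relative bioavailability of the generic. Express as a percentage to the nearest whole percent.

F_rel = 159%

F_rel = (AUC_test/D_test) / (AUC_ref/D_ref)
      = (311.7/200) / (196.3/200)
      = 1.5585 / 0.9815 = 1.5879 = 158.79%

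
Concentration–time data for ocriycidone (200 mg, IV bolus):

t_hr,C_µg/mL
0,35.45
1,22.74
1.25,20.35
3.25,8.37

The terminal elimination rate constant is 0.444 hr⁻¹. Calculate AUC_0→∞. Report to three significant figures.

Trapezoidal AUC_0→3.25:
  [0→1]: (35.45+22.74)/2 × 1 = 29.095
  [1→1.25]: (22.74+20.35)/2 × 0.25 = 5.38625
  [1.25→3.25]: (20.35+8.37)/2 × 2 = 28.72
  Sum = 63.20125 µg/mL·hr
Extrapolated tail: C_last / k_e = 8.37 / 0.444 = 18.851
AUC_0→∞ = 63.20125 + 18.851 = 82.05225 µg/mL·hr

AUC = 82.1 µg/mL·hr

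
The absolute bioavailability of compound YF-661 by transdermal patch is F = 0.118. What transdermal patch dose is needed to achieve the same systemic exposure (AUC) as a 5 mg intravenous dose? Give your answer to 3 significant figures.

For equal systemic exposure: F × D_ev = D_iv
D_ev = D_iv / F = 5 / 0.118 = 42.3729 mg

D_transdermal = 42.4 mg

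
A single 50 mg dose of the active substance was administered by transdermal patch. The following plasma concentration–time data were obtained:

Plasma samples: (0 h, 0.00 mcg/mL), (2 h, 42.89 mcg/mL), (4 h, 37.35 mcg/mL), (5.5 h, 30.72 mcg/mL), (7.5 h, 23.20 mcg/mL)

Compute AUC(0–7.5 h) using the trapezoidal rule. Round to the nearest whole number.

AUC = 228 mcg/mL·h

Trapezoidal AUC_0→7.5:
  [0→2]: (0.00+42.89)/2 × 2 = 42.89
  [2→4]: (42.89+37.35)/2 × 2 = 80.24
  [4→5.5]: (37.35+30.72)/2 × 1.5 = 51.0525
  [5.5→7.5]: (30.72+23.20)/2 × 2 = 53.92
  Sum = 228.1025 mcg/mL·h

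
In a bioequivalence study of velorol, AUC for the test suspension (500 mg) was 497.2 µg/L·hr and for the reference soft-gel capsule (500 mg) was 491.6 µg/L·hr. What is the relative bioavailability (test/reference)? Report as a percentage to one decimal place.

F_rel = 101.1%

F_rel = (AUC_test/D_test) / (AUC_ref/D_ref)
      = (497.2/500) / (491.6/500)
      = 0.9944 / 0.9832 = 1.0114 = 101.14%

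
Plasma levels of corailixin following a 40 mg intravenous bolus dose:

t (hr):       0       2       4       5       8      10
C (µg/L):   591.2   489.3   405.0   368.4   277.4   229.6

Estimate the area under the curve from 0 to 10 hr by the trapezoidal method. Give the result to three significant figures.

AUC = 3840 µg/L·hr

Trapezoidal AUC_0→10:
  [0→2]: (591.2+489.3)/2 × 2 = 1080.5
  [2→4]: (489.3+405.0)/2 × 2 = 894.3
  [4→5]: (405.0+368.4)/2 × 1 = 386.7
  [5→8]: (368.4+277.4)/2 × 3 = 968.7
  [8→10]: (277.4+229.6)/2 × 2 = 507.0
  Sum = 3837.2 µg/L·hr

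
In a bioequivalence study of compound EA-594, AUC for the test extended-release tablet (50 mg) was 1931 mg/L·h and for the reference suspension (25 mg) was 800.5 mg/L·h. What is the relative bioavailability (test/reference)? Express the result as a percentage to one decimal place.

F_rel = (AUC_test/D_test) / (AUC_ref/D_ref)
      = (1931/50) / (800.5/25)
      = 38.62 / 32.02 = 1.2061 = 120.61%

F_rel = 120.6%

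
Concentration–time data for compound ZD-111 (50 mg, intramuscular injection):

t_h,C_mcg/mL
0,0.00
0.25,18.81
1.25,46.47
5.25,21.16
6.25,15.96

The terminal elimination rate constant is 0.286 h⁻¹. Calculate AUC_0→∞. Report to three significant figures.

AUC = 245 mcg/mL·h

Trapezoidal AUC_0→6.25:
  [0→0.25]: (0.00+18.81)/2 × 0.25 = 2.35125
  [0.25→1.25]: (18.81+46.47)/2 × 1 = 32.64
  [1.25→5.25]: (46.47+21.16)/2 × 4 = 135.26
  [5.25→6.25]: (21.16+15.96)/2 × 1 = 18.56
  Sum = 188.81125 mcg/mL·h
Extrapolated tail: C_last / k_e = 15.96 / 0.286 = 55.804
AUC_0→∞ = 188.81125 + 55.804 = 244.61525 mcg/mL·h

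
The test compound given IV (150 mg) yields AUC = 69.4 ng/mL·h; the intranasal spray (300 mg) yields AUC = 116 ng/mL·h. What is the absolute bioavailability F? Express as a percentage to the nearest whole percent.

F = (AUC_ev / D_ev) / (AUC_iv / D_iv)
  = (116/300) / (69.4/150)
  = 0.386667 / 0.462667 = 0.8357
  = 83.57%

F = 84%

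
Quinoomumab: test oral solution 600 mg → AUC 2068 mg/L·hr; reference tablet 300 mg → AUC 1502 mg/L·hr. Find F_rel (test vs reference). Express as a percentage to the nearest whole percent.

F_rel = (AUC_test/D_test) / (AUC_ref/D_ref)
      = (2068/600) / (1502/300)
      = 3.44667 / 5.00667 = 0.6884 = 68.84%

F_rel = 69%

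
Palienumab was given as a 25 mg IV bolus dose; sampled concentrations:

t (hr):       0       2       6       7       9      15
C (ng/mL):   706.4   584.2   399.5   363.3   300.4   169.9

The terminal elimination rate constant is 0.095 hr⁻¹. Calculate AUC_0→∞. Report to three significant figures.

Trapezoidal AUC_0→15:
  [0→2]: (706.4+584.2)/2 × 2 = 1290.6
  [2→6]: (584.2+399.5)/2 × 4 = 1967.4
  [6→7]: (399.5+363.3)/2 × 1 = 381.4
  [7→9]: (363.3+300.4)/2 × 2 = 663.7
  [9→15]: (300.4+169.9)/2 × 6 = 1410.9
  Sum = 5714.0 ng/mL·hr
Extrapolated tail: C_last / k_e = 169.9 / 0.095 = 1788.421
AUC_0→∞ = 5714.0 + 1788.421 = 7502.421 ng/mL·hr

AUC = 7500 ng/mL·hr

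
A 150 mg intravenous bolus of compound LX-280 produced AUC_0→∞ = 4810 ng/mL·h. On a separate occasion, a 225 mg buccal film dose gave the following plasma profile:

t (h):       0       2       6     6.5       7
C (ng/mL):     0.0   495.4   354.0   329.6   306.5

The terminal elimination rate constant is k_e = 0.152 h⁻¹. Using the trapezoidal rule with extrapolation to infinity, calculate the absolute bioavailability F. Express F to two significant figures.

Trapezoidal AUC_0→7 (buccal film):
  [0→2]: (0.0+495.4)/2 × 2 = 495.4
  [2→6]: (495.4+354.0)/2 × 4 = 1698.8
  [6→6.5]: (354.0+329.6)/2 × 0.5 = 170.9
  [6.5→7]: (329.6+306.5)/2 × 0.5 = 159.025
  Sum = 2524.125 ng/mL·h
Tail: C_last/k_e = 306.5/0.152 = 2016.447
AUC_0→∞ (buccal film) = 2524.125 + 2016.447 = 4540.572 ng/mL·h
F = (AUC_ev/D_ev)/(AUC_iv/D_iv) = (4540.572/225)/(4810/150) = 20.18032/32.0667 = 0.6293

F = 0.63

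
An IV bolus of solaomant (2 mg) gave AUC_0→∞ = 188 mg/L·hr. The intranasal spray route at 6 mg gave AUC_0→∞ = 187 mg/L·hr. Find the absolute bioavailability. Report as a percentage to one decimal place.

F = (AUC_ev / D_ev) / (AUC_iv / D_iv)
  = (187/6) / (188/2)
  = 31.1667 / 94 = 0.3316
  = 33.16%

F = 33.2%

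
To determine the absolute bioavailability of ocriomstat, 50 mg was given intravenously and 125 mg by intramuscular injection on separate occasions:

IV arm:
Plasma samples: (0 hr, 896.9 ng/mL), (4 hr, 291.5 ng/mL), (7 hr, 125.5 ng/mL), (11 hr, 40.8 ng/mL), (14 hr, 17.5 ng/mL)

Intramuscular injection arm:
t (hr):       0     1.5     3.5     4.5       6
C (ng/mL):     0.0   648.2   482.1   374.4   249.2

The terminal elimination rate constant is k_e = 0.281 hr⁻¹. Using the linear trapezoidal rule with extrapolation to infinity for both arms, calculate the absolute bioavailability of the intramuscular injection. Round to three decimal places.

F = 0.390

Trapezoidal AUC_0→14 (IV):
  [0→4]: (896.9+291.5)/2 × 4 = 2376.8
  [4→7]: (291.5+125.5)/2 × 3 = 625.5
  [7→11]: (125.5+40.8)/2 × 4 = 332.6
  [11→14]: (40.8+17.5)/2 × 3 = 87.45
  Sum = 3422.35 ng/mL·hr
IV tail: 17.5/0.281 = 62.278; AUC_iv,0→∞ = 3422.35 + 62.278 = 3484.628 ng/mL·hr
Trapezoidal AUC_0→6 (intramuscular injection):
  [0→1.5]: (0.0+648.2)/2 × 1.5 = 486.15
  [1.5→3.5]: (648.2+482.1)/2 × 2 = 1130.3
  [3.5→4.5]: (482.1+374.4)/2 × 1 = 428.25
  [4.5→6]: (374.4+249.2)/2 × 1.5 = 467.7
  Sum = 2512.4 ng/mL·hr
intramuscular injection tail: 249.2/0.281 = 886.833; AUC_ev,0→∞ = 2512.4 + 886.833 = 3399.233 ng/mL·hr
F = (AUC_ev/D_ev)/(AUC_iv/D_iv) = (3399.233/125)/(3484.628/50) = 27.193864/69.69256 = 0.3902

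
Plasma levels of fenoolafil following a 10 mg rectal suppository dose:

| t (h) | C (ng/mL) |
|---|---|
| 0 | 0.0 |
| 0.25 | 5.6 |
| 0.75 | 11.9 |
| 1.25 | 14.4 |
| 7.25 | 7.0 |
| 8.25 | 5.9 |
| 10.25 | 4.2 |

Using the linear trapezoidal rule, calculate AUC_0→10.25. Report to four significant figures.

Trapezoidal AUC_0→10.25:
  [0→0.25]: (0.0+5.6)/2 × 0.25 = 0.7
  [0.25→0.75]: (5.6+11.9)/2 × 0.5 = 4.375
  [0.75→1.25]: (11.9+14.4)/2 × 0.5 = 6.575
  [1.25→7.25]: (14.4+7.0)/2 × 6 = 64.2
  [7.25→8.25]: (7.0+5.9)/2 × 1 = 6.45
  [8.25→10.25]: (5.9+4.2)/2 × 2 = 10.1
  Sum = 92.4 ng/mL·h

AUC = 92.40 ng/mL·h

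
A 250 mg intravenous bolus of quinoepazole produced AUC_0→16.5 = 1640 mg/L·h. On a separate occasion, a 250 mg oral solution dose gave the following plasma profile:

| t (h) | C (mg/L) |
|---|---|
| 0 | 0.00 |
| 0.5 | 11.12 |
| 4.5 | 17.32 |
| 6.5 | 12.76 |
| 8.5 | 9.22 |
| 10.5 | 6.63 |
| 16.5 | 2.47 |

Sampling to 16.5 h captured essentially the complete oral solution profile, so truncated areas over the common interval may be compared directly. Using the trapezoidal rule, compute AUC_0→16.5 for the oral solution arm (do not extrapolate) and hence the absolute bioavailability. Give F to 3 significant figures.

F = 0.0944

Trapezoidal AUC_0→16.5 (oral solution):
  [0→0.5]: (0.00+11.12)/2 × 0.5 = 2.78
  [0.5→4.5]: (11.12+17.32)/2 × 4 = 56.88
  [4.5→6.5]: (17.32+12.76)/2 × 2 = 30.08
  [6.5→8.5]: (12.76+9.22)/2 × 2 = 21.98
  [8.5→10.5]: (9.22+6.63)/2 × 2 = 15.85
  [10.5→16.5]: (6.63+2.47)/2 × 6 = 27.3
  Sum = 154.87 mg/L·h
F = (AUC_ev/D_ev)/(AUC_iv/D_iv) = (154.87/250)/(1640/250) = 0.61948/6.56 = 0.0944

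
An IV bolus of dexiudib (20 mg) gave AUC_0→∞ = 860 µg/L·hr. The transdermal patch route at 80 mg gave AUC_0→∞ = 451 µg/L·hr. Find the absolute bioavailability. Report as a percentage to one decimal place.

F = 13.1%

F = (AUC_ev / D_ev) / (AUC_iv / D_iv)
  = (451/80) / (860/20)
  = 5.6375 / 43 = 0.1311
  = 13.11%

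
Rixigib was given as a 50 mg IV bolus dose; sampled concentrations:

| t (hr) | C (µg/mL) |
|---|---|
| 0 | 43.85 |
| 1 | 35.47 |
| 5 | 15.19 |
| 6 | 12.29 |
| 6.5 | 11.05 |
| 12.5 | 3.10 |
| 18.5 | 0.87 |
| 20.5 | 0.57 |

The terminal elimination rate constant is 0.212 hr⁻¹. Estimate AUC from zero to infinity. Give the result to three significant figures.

AUC = 219 µg/mL·hr

Trapezoidal AUC_0→20.5:
  [0→1]: (43.85+35.47)/2 × 1 = 39.66
  [1→5]: (35.47+15.19)/2 × 4 = 101.32
  [5→6]: (15.19+12.29)/2 × 1 = 13.74
  [6→6.5]: (12.29+11.05)/2 × 0.5 = 5.835
  [6.5→12.5]: (11.05+3.10)/2 × 6 = 42.45
  [12.5→18.5]: (3.10+0.87)/2 × 6 = 11.91
  [18.5→20.5]: (0.87+0.57)/2 × 2 = 1.44
  Sum = 216.355 µg/mL·hr
Extrapolated tail: C_last / k_e = 0.57 / 0.212 = 2.689
AUC_0→∞ = 216.355 + 2.689 = 219.044 µg/mL·hr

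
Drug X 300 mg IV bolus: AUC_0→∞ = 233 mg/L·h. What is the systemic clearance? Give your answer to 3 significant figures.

CL = 1.29 L/h

CL = Dose_iv / AUC_0→∞
   = 300 / 233 = 1.28755 L/h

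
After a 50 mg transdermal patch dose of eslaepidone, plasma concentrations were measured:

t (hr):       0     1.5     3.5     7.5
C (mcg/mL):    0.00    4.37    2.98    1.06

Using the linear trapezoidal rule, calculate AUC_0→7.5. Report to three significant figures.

AUC = 18.7 mcg/mL·hr

Trapezoidal AUC_0→7.5:
  [0→1.5]: (0.00+4.37)/2 × 1.5 = 3.2775
  [1.5→3.5]: (4.37+2.98)/2 × 2 = 7.35
  [3.5→7.5]: (2.98+1.06)/2 × 4 = 8.08
  Sum = 18.7075 mcg/mL·hr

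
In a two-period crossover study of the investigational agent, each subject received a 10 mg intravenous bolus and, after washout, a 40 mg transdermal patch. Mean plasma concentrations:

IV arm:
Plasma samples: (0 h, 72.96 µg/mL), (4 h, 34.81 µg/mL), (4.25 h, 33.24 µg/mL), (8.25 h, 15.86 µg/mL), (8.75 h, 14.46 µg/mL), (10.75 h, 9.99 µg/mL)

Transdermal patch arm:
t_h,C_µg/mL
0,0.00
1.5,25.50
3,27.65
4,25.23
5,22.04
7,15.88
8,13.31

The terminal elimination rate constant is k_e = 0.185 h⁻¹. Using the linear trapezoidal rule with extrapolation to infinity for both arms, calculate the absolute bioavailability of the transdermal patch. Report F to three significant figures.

F = 0.143

Trapezoidal AUC_0→10.75 (IV):
  [0→4]: (72.96+34.81)/2 × 4 = 215.54
  [4→4.25]: (34.81+33.24)/2 × 0.25 = 8.50625
  [4.25→8.25]: (33.24+15.86)/2 × 4 = 98.2
  [8.25→8.75]: (15.86+14.46)/2 × 0.5 = 7.58
  [8.75→10.75]: (14.46+9.99)/2 × 2 = 24.45
  Sum = 354.27625 µg/mL·h
IV tail: 9.99/0.185 = 54.000; AUC_iv,0→∞ = 354.27625 + 54.000 = 408.27625 µg/mL·h
Trapezoidal AUC_0→8 (transdermal patch):
  [0→1.5]: (0.00+25.50)/2 × 1.5 = 19.125
  [1.5→3]: (25.50+27.65)/2 × 1.5 = 39.8625
  [3→4]: (27.65+25.23)/2 × 1 = 26.44
  [4→5]: (25.23+22.04)/2 × 1 = 23.635
  [5→7]: (22.04+15.88)/2 × 2 = 37.92
  [7→8]: (15.88+13.31)/2 × 1 = 14.595
  Sum = 161.5775 µg/mL·h
transdermal patch tail: 13.31/0.185 = 71.946; AUC_ev,0→∞ = 161.5775 + 71.946 = 233.5235 µg/mL·h
F = (AUC_ev/D_ev)/(AUC_iv/D_iv) = (233.5235/40)/(408.27625/10) = 5.8380875/40.827625 = 0.1430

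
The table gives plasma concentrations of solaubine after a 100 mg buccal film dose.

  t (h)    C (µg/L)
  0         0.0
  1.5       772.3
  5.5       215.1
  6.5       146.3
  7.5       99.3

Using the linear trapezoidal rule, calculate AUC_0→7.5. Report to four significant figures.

AUC = 2858 µg/L·h

Trapezoidal AUC_0→7.5:
  [0→1.5]: (0.0+772.3)/2 × 1.5 = 579.225
  [1.5→5.5]: (772.3+215.1)/2 × 4 = 1974.8
  [5.5→6.5]: (215.1+146.3)/2 × 1 = 180.7
  [6.5→7.5]: (146.3+99.3)/2 × 1 = 122.8
  Sum = 2857.525 µg/L·h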